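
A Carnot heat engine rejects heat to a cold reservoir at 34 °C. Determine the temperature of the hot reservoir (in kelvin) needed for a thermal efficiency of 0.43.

T_C = 34 °C → 34 + 273.15 = 307.15 K.
From η = 1 − T_C/T_H, solving for T_H gives T_H = T_C/(1 − η) = 307.15/(1 − 0.43) = 538.9 K.

T_H ≈ 538.9 K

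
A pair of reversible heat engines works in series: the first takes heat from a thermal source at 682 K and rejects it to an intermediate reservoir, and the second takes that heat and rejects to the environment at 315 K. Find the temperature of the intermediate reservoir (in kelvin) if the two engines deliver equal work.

For reversible stages Q_m = Q_H·(T_m/T_H). Setting W₁ = Q_H(1 − T_m/T_H) equal to W₂ = Q_m(1 − T_C/T_m) = Q_H·(T_m − T_C)/T_H gives T_H − T_m = T_m − T_C, so T_m = (T_H + T_C)/2 = (682.00 + 315.00)/2 = 498.5 K.

T_m ≈ 498.5 K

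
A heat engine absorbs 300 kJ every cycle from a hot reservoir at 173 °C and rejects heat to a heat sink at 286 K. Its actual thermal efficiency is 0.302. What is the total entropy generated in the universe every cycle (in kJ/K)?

ΔS_univ ≈ 0.0597 kJ/K

T_H = 173 °C → 173 + 273.15 = 446.15 K.
W = η·Q_H = 0.302 × 300 = 90.60 kJ, so Q_C = Q_H − W = 209.4 kJ.
Entropy balance on the reservoirs: −Q_H/T_H = -0.6724 kJ/K, +Q_C/T_C = 0.7322 kJ/K.
ΔS_univ = −Q_H/T_H + Q_C/T_C = 0.0597 kJ/K (> 0, since η = 0.302 < η_Carnot = 0.359).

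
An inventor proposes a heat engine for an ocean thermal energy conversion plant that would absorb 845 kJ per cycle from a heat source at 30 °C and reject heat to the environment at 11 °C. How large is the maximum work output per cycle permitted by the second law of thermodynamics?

T_H = 30 °C → 30 + 273.15 = 303.15 K.
T_C = 11 °C → 11 + 273.15 = 284.15 K.
The upper bound on efficiency is η_max = 1 − T_C/T_H = 1 − 284.15/303.15 = 0.0627.
W_max = η_max · Q_H = 0.0627 × 845 = 53.0 kJ.

W_max ≈ 53.0 kJ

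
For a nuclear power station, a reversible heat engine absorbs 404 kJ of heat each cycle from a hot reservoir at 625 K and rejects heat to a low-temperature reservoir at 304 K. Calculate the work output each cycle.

W ≈ 207.5 kJ

The Carnot efficiency is η = 1 − T_C/T_H = 1 − 304.00/625.00 = 0.5136.
W = η·Q_H = 0.5136 × 404 = 207.5 kJ.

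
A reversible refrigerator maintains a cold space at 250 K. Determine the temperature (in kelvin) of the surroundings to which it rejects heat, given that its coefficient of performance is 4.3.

T_H ≈ 308 K

COP_R = T_C/(T_H − T_C) ⇒ T_H = T_C·(1 + 1/COP_R) = 250.00 × (1 + 1/4.3) = 308 K.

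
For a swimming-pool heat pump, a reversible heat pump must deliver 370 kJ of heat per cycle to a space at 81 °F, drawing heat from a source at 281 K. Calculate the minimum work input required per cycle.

W_in ≈ 23.86 kJ

T_H = 81 °F → (81 − 32) × 5/9 = 27.22 °C = 300.37 K.
COP_HP = T_H/(T_H − T_C) = 300.37/19.37 = 15.5053.
W = Q_H/COP_HP = 370/15.5053 = 23.86 kJ.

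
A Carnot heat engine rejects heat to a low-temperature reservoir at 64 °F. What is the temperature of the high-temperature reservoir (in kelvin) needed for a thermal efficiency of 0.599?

T_C = 64 °F → (64 − 32) × 5/9 = 17.78 °C = 290.93 K.
From η = 1 − T_C/T_H, solving for T_H gives T_H = T_C/(1 − η) = 290.93/(1 − 0.599) = 726 K.

T_H ≈ 726 K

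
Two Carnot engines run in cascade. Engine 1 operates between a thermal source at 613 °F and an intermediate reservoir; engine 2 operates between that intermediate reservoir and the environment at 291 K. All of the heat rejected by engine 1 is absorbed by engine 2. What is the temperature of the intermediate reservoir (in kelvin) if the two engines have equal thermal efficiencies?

T_m ≈ 416.4 K

T_H = 613 °F → (613 − 32) × 5/9 = 322.78 °C = 595.93 K.
Equal efficiencies require 1 − T_m/T_H = 1 − T_C/T_m, i.e. T_m/T_H = T_C/T_m, so T_m = √(T_H·T_C) = √(595.93 × 291.00) = 416.4 K.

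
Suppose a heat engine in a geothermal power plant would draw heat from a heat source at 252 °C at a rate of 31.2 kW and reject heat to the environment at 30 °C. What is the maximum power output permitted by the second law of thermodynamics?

Ẇ_max ≈ 13.2 kW

T_H = 252 °C → 252 + 273.15 = 525.15 K.
T_C = 30 °C → 30 + 273.15 = 303.15 K.
The upper bound on efficiency is η_max = 1 − T_C/T_H = 1 − 303.15/525.15 = 0.4227.
W_max = η_max · Q_H = 0.4227 × 31.2 = 13.2 kW.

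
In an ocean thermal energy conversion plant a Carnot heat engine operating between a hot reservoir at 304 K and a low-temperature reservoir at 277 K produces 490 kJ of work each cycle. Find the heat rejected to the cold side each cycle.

Q_C ≈ 5027 kJ

Since the cycle is reversible, η = 1 − T_C/T_H = 1 − 277.00/304.00 = 0.0888.
Since Q_C/Q_H = T_C/T_H and Q_H = W/η, Q_C = W·T_C/(T_H − T_C) = 490 × 277.00/27.00 = 5027 kJ.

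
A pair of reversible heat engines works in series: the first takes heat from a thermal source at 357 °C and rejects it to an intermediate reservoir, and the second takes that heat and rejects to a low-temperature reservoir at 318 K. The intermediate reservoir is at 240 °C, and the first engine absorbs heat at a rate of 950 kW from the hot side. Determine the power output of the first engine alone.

Ẇ₁ ≈ 176 kW

T_H = 357 °C → 357 + 273.15 = 630.15 K.
T_m = 240 °C → 240 + 273.15 = 513.15 K.
First-stage efficiency η₁ = 1 − T_m/T_H = 1 − 513.15/630.15 = 0.1857.
W₁ = η₁·Q_H = 0.1857 × 950 = 176 kW.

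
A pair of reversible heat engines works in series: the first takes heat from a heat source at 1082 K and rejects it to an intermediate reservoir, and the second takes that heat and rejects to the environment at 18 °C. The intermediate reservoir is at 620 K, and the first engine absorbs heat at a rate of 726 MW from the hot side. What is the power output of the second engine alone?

Ẇ₂ ≈ 220.7 MW

T_C = 18 °C → 18 + 273.15 = 291.15 K.
Heat entering the second stage: Q_m = Q_H·(T_m/T_H) = 726 × 620.00/1082.00 = 416.0 MW.
Second-stage efficiency η₂ = 1 − T_C/T_m = 1 − 291.15/620.00 = 0.5304, so W₂ = η₂·Q_m = 220.7 MW.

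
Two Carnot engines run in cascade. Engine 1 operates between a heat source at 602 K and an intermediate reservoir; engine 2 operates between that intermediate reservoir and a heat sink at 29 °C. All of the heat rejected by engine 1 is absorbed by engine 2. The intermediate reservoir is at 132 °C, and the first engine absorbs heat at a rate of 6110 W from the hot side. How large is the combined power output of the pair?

Ẇ_total ≈ 3043 W

T_C = 29 °C → 29 + 273.15 = 302.15 K.
Two reversible stages in series are equivalent to a single Carnot engine between T_H and T_C, so η_total = 1 − T_C/T_H = 1 − 302.15/602.00 = 0.4981.
W_total = η_total · Q_H = 0.4981 × 6110 = 3043 W.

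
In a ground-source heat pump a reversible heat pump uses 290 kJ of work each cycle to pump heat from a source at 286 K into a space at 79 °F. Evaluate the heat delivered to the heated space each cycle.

T_H = 79 °F → (79 − 32) × 5/9 = 26.11 °C = 299.26 K.
Reversible heating COP: COP_HP = T_H/(T_H − T_C) = 299.26/13.26 = 22.5668.
Q_H = COP_HP · W = 22.5668 × 290 = 6540 kJ.

Q_H ≈ 6540 kJ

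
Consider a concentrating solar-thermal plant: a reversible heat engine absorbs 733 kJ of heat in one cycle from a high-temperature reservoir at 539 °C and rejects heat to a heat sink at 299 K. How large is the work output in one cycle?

W ≈ 463.1 kJ

T_H = 539 °C → 539 + 273.15 = 812.15 K.
The Carnot efficiency is η = 1 − T_C/T_H = 1 − 299.00/812.15 = 0.6318.
W = η·Q_H = 0.6318 × 733 = 463.1 kJ.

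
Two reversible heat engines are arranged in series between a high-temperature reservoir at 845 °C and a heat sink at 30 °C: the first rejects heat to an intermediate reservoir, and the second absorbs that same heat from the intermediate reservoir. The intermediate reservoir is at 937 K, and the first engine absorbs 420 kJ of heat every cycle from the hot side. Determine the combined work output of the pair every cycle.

T_H = 845 °C → 845 + 273.15 = 1118.15 K.
T_C = 30 °C → 30 + 273.15 = 303.15 K.
Two reversible stages in series are equivalent to a single Carnot engine between T_H and T_C, so η_total = 1 − T_C/T_H = 1 − 303.15/1118.15 = 0.7289.
W_total = η_total · Q_H = 0.7289 × 420 = 306 kJ.

W_total ≈ 306 kJ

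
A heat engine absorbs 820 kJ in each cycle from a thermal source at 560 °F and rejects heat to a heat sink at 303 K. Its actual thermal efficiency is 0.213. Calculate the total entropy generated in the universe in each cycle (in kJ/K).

T_H = 560 °F → (560 − 32) × 5/9 = 293.33 °C = 566.48 K.
W = η·Q_H = 0.213 × 820 = 174.7 kJ, so Q_C = Q_H − W = 645.3 kJ.
The hot reservoir loses entropy Q_H/T_H = 820/566.48 = 1.448 kJ/K; the cold reservoir gains Q_C/T_C = 645.3/303.00 = 2.130 kJ/K.
ΔS_univ = −Q_H/T_H + Q_C/T_C = 0.6823 kJ/K (> 0, since η = 0.213 < η_Carnot = 0.465).

ΔS_univ ≈ 0.6823 kJ/K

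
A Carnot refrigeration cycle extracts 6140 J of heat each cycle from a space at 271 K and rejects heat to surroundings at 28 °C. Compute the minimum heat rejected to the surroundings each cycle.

Q_H ≈ 6820 J

T_H = 28 °C → 28 + 273.15 = 301.15 K.
For a reversible cycle Q_H/Q_C = T_H/T_C, so Q_H = Q_C·T_H/T_C = 6140 × 301.15/271.00 = 6820 J.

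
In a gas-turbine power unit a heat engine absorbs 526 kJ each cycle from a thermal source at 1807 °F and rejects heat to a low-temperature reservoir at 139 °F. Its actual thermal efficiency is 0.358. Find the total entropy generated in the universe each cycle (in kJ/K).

T_H = 1807 °F → (1807 − 32) × 5/9 = 986.11 °C = 1259.26 K.
T_C = 139 °F → (139 − 32) × 5/9 = 59.44 °C = 332.59 K.
W = η·Q_H = 0.358 × 526 = 188.3 kJ, so Q_C = Q_H − W = 337.7 kJ.
Entropy balance on the reservoirs: −Q_H/T_H = -0.4177 kJ/K, +Q_C/T_C = 1.015 kJ/K.
ΔS_univ = −Q_H/T_H + Q_C/T_C = 0.5976 kJ/K (> 0, since η = 0.358 < η_Carnot = 0.736).

ΔS_univ ≈ 0.5976 kJ/K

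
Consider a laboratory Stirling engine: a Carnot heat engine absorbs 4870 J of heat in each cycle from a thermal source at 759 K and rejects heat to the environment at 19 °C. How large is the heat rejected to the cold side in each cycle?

T_C = 19 °C → 19 + 273.15 = 292.15 K.
The Carnot efficiency is η = 1 − T_C/T_H = 1 − 292.15/759.00 = 0.6151.
For a reversible cycle Q_C/Q_H = T_C/T_H, so Q_C = 4870 × 292.15/759.00 = 1875 J.

Q_C ≈ 1875 J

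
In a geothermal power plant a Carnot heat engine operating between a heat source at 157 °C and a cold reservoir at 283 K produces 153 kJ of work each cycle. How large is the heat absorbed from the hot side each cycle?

T_H = 157 °C → 157 + 273.15 = 430.15 K.
Carnot efficiency: η = 1 − T_C/T_H = 1 − 283.00/430.15 = 0.3421.
Q_H = W/η = 153/0.3421 = 447 kJ.

Q_H ≈ 447 kJ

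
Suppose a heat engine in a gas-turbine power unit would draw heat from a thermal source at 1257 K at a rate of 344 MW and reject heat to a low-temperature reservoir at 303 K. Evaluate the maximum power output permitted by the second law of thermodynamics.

By the Carnot theorem, η_max = 1 − T_C/T_H = 1 − 303.00/1257.00 = 0.7589.
W_max = η_max · Q_H = 0.7589 × 344 = 261.1 MW.

Ẇ_max ≈ 261.1 MW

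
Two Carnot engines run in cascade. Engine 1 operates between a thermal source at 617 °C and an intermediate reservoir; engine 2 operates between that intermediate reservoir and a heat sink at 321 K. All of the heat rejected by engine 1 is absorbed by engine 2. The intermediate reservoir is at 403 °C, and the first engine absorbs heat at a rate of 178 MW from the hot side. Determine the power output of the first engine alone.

T_H = 617 °C → 617 + 273.15 = 890.15 K.
T_m = 403 °C → 403 + 273.15 = 676.15 K.
First-stage efficiency η₁ = 1 − T_m/T_H = 1 − 676.15/890.15 = 0.2404.
W₁ = η₁·Q_H = 0.2404 × 178 = 42.8 MW.

Ẇ₁ ≈ 42.8 MW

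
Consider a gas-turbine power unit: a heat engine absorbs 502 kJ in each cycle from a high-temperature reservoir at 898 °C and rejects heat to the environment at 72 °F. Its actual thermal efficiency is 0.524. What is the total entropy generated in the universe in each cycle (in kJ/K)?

T_H = 898 °C → 898 + 273.15 = 1171.15 K.
T_C = 72 °F → (72 − 32) × 5/9 = 22.22 °C = 295.37 K.
W = η·Q_H = 0.524 × 502 = 263.0 kJ, so Q_C = Q_H − W = 239.0 kJ.
Entropy balance on the reservoirs: −Q_H/T_H = -0.4286 kJ/K, +Q_C/T_C = 0.8090 kJ/K.
ΔS_univ = −Q_H/T_H + Q_C/T_C = 0.3803 kJ/K (> 0, since η = 0.524 < η_Carnot = 0.748).

ΔS_univ ≈ 0.3803 kJ/K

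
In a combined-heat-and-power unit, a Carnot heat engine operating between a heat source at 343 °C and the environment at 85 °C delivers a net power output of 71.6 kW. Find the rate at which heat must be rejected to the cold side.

T_H = 343 °C → 343 + 273.15 = 616.15 K.
T_C = 85 °C → 85 + 273.15 = 358.15 K.
For a reversible engine, η = 1 − T_C/T_H = 1 − 358.15/616.15 = 0.4187.
Since Q_C/Q_H = T_C/T_H and Q_H = W/η, Q_C = W·T_C/(T_H − T_C) = 71.6 × 358.15/258.00 = 99.4 kW.

Q̇_C ≈ 99.4 kW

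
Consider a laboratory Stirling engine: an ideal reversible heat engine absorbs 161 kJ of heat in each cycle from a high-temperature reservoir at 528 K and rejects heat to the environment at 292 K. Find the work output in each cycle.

W ≈ 72.0 kJ

η_rev = 1 − T_C/T_H = 1 − 292.00/528.00 = 0.4470.
W = η·Q_H = 0.4470 × 161 = 72.0 kJ.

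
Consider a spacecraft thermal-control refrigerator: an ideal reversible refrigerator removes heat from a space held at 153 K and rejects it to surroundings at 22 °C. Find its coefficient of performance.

COP_R ≈ 1.08

T_H = 22 °C → 22 + 273.15 = 295.15 K.
The reversible coefficient of performance is COP_R = T_C/(T_H − T_C) = 153.00/(295.15 − 153.00) = 1.08.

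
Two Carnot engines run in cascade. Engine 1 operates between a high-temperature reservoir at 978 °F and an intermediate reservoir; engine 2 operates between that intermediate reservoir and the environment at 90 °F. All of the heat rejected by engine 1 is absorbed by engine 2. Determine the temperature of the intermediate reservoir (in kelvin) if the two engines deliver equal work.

T_H = 978 °F → (978 − 32) × 5/9 = 525.56 °C = 798.71 K.
T_C = 90 °F → (90 − 32) × 5/9 = 32.22 °C = 305.37 K.
For reversible stages Q_m = Q_H·(T_m/T_H). Setting W₁ = Q_H(1 − T_m/T_H) equal to W₂ = Q_m(1 − T_C/T_m) = Q_H·(T_m − T_C)/T_H gives T_H − T_m = T_m − T_C, so T_m = (T_H + T_C)/2 = (798.71 + 305.37)/2 = 552.0 K.

T_m ≈ 552.0 K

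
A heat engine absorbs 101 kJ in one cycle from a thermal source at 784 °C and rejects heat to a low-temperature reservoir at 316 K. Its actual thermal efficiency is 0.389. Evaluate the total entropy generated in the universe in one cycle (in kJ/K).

ΔS_univ ≈ 0.0997 kJ/K

T_H = 784 °C → 784 + 273.15 = 1057.15 K.
W = η·Q_H = 0.389 × 101 = 39.29 kJ, so Q_C = Q_H − W = 61.71 kJ.
Entropy balance on the reservoirs: −Q_H/T_H = -0.09554 kJ/K, +Q_C/T_C = 0.1953 kJ/K.
ΔS_univ = −Q_H/T_H + Q_C/T_C = 0.0997 kJ/K (> 0, since η = 0.389 < η_Carnot = 0.701).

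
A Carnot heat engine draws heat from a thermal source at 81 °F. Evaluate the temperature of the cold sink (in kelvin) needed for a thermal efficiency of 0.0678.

T_H = 81 °F → (81 − 32) × 5/9 = 27.22 °C = 300.37 K.
From η = 1 − T_C/T_H, T_C = T_H·(1 − η) = 300.37 × (1 − 0.0678) = 280 K.

T_C ≈ 280 K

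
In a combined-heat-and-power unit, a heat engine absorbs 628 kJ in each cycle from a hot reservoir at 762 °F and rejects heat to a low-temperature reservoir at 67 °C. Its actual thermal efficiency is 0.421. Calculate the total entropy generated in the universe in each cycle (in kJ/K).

ΔS_univ ≈ 0.144 kJ/K

T_H = 762 °F → (762 − 32) × 5/9 = 405.56 °C = 678.71 K.
T_C = 67 °C → 67 + 273.15 = 340.15 K.
W = η·Q_H = 0.421 × 628 = 264.4 kJ, so Q_C = Q_H − W = 363.6 kJ.
Entropy balance on the reservoirs: −Q_H/T_H = -0.9253 kJ/K, +Q_C/T_C = 1.069 kJ/K.
ΔS_univ = −Q_H/T_H + Q_C/T_C = 0.144 kJ/K (> 0, since η = 0.421 < η_Carnot = 0.499).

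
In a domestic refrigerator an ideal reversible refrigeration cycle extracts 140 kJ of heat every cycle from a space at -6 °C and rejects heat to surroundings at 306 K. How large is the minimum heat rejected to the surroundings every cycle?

Q_H ≈ 160 kJ

T_C = -6 °C → -6 + 273.15 = 267.15 K.
For a reversible cycle Q_H/Q_C = T_H/T_C, so Q_H = Q_C·T_H/T_C = 140 × 306.00/267.15 = 160 kJ.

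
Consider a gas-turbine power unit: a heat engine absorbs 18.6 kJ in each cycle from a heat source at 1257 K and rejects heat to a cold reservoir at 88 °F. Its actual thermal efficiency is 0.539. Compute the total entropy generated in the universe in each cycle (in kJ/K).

T_C = 88 °F → (88 − 32) × 5/9 = 31.11 °C = 304.26 K.
W = η·Q_H = 0.539 × 18.6 = 10.03 kJ, so Q_C = Q_H − W = 8.575 kJ.
Entropy balance on the reservoirs: −Q_H/T_H = -0.01480 kJ/K, +Q_C/T_C = 0.02818 kJ/K.
ΔS_univ = −Q_H/T_H + Q_C/T_C = 0.01338 kJ/K (> 0, since η = 0.539 < η_Carnot = 0.758).

ΔS_univ ≈ 0.01338 kJ/K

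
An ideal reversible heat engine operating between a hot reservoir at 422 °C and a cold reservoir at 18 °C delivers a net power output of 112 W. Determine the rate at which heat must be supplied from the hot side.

Q̇_H ≈ 192.7 W

T_H = 422 °C → 422 + 273.15 = 695.15 K.
T_C = 18 °C → 18 + 273.15 = 291.15 K.
The Carnot efficiency is η = 1 − T_C/T_H = 1 − 291.15/695.15 = 0.5812.
Q_H = W/η = 112/0.5812 = 192.7 W.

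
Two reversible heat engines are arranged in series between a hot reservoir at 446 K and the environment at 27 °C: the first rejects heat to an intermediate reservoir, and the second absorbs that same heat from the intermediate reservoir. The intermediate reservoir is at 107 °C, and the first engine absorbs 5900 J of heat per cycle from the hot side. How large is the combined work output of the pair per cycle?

T_C = 27 °C → 27 + 273.15 = 300.15 K.
Two reversible stages in series are equivalent to a single Carnot engine between T_H and T_C, so η_total = 1 − T_C/T_H = 1 − 300.15/446.00 = 0.3270.
W_total = η_total · Q_H = 0.3270 × 5900 = 1929 J.

W_total ≈ 1929 J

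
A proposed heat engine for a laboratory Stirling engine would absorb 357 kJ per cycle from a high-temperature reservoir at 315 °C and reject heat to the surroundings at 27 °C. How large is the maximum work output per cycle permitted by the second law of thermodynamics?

T_H = 315 °C → 315 + 273.15 = 588.15 K.
T_C = 27 °C → 27 + 273.15 = 300.15 K.
By the Carnot theorem, η_max = 1 − T_C/T_H = 1 − 300.15/588.15 = 0.4897.
W_max = η_max · Q_H = 0.4897 × 357 = 175 kJ.

W_max ≈ 175 kJ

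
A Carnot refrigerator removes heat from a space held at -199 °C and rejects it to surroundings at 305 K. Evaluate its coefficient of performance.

T_C = -199 °C → -199 + 273.15 = 74.15 K.
For a reversible refrigerator, COP_R = T_C/(T_H − T_C) = 74.15/(305.00 − 74.15) = 0.321.

COP_R ≈ 0.321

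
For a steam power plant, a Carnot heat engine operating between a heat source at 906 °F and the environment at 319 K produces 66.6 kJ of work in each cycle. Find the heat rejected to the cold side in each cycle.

Q_C ≈ 48.3 kJ

T_H = 906 °F → (906 − 32) × 5/9 = 485.56 °C = 758.71 K.
For a reversible engine, η = 1 − T_C/T_H = 1 − 319.00/758.71 = 0.5795.
Since Q_C/Q_H = T_C/T_H and Q_H = W/η, Q_C = W·T_C/(T_H − T_C) = 66.6 × 319.00/439.71 = 48.3 kJ.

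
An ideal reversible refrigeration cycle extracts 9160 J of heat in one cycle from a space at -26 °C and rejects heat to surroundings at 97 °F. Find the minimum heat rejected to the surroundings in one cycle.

T_H = 97 °F → (97 − 32) × 5/9 = 36.11 °C = 309.26 K.
T_C = -26 °C → -26 + 273.15 = 247.15 K.
For a reversible cycle Q_H/Q_C = T_H/T_C, so Q_H = Q_C·T_H/T_C = 9160 × 309.26/247.15 = 11500 J.

Q_H ≈ 11500 J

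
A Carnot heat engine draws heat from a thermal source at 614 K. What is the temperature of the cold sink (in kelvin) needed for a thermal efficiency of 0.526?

From η = 1 − T_C/T_H, T_C = T_H·(1 − η) = 614.00 × (1 − 0.526) = 291 K.

T_C ≈ 291 K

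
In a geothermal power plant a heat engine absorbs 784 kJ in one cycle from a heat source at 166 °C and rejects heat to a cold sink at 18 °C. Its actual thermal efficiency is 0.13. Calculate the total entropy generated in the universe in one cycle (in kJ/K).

ΔS_univ ≈ 0.557 kJ/K

T_H = 166 °C → 166 + 273.15 = 439.15 K.
T_C = 18 °C → 18 + 273.15 = 291.15 K.
W = η·Q_H = 0.13 × 784 = 101.9 kJ, so Q_C = Q_H − W = 682.1 kJ.
Entropy balance on the reservoirs: −Q_H/T_H = -1.785 kJ/K, +Q_C/T_C = 2.343 kJ/K.
ΔS_univ = −Q_H/T_H + Q_C/T_C = 0.557 kJ/K (> 0, since η = 0.13 < η_Carnot = 0.337).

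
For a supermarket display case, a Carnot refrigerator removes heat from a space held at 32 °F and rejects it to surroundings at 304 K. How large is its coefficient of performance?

COP_R ≈ 8.85

T_C = 32 °F → (32 − 32) × 5/9 = 0.00 °C = 273.15 K.
Carnot COP: COP_R = T_C/(T_H − T_C) = 273.15/(304.00 − 273.15) = 8.85.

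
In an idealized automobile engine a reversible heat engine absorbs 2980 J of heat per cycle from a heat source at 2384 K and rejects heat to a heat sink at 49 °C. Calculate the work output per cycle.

W ≈ 2577 J

T_C = 49 °C → 49 + 273.15 = 322.15 K.
η_rev = 1 − T_C/T_H = 1 − 322.15/2384.00 = 0.8649.
W = η·Q_H = 0.8649 × 2980 = 2577 J.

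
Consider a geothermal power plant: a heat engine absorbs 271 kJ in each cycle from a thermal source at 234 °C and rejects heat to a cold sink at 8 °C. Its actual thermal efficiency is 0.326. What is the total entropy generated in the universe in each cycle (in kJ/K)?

ΔS_univ ≈ 0.1153 kJ/K

T_H = 234 °C → 234 + 273.15 = 507.15 K.
T_C = 8 °C → 8 + 273.15 = 281.15 K.
W = η·Q_H = 0.326 × 271 = 88.35 kJ, so Q_C = Q_H − W = 182.7 kJ.
Entropy balance on the reservoirs: −Q_H/T_H = -0.5344 kJ/K, +Q_C/T_C = 0.6497 kJ/K.
ΔS_univ = −Q_H/T_H + Q_C/T_C = 0.1153 kJ/K (> 0, since η = 0.326 < η_Carnot = 0.446).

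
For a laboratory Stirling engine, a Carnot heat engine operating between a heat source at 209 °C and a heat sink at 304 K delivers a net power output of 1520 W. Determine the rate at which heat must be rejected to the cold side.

T_H = 209 °C → 209 + 273.15 = 482.15 K.
η_rev = 1 − T_C/T_H = 1 − 304.00/482.15 = 0.3695.
Since Q_C/Q_H = T_C/T_H and Q_H = W/η, Q_C = W·T_C/(T_H − T_C) = 1520 × 304.00/178.15 = 2594 W.

Q̇_C ≈ 2594 W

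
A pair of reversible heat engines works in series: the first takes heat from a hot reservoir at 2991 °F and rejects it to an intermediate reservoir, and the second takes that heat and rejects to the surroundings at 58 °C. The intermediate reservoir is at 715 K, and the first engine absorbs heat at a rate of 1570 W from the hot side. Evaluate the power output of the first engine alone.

Ẇ₁ ≈ 984.4 W

T_H = 2991 °F → (2991 − 32) × 5/9 = 1643.89 °C = 1917.04 K.
T_C = 58 °C → 58 + 273.15 = 331.15 K.
First-stage efficiency η₁ = 1 − T_m/T_H = 1 − 715.00/1917.04 = 0.6270.
W₁ = η₁·Q_H = 0.6270 × 1570 = 984.4 W.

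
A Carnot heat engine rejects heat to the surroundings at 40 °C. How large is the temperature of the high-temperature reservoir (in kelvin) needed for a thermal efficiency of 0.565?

T_H ≈ 720 K

T_C = 40 °C → 40 + 273.15 = 313.15 K.
From η = 1 − T_C/T_H, solving for T_H gives T_H = T_C/(1 − η) = 313.15/(1 − 0.565) = 720 K.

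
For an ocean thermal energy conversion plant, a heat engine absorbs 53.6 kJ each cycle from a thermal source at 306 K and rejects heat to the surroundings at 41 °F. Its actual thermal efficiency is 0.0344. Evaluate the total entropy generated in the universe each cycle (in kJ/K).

ΔS_univ ≈ 0.01091 kJ/K

T_C = 41 °F → (41 − 32) × 5/9 = 5.00 °C = 278.15 K.
W = η·Q_H = 0.0344 × 53.6 = 1.844 kJ, so Q_C = Q_H − W = 51.76 kJ.
The hot reservoir loses entropy Q_H/T_H = 53.6/306.00 = 0.1752 kJ/K; the cold reservoir gains Q_C/T_C = 51.76/278.15 = 0.1861 kJ/K.
ΔS_univ = −Q_H/T_H + Q_C/T_C = 0.01091 kJ/K (> 0, since η = 0.0344 < η_Carnot = 0.091).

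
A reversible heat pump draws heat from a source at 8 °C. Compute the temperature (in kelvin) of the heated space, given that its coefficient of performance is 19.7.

T_H ≈ 296 K

T_C = 8 °C → 8 + 273.15 = 281.15 K.
COP_HP = T_H/(T_H − T_C) ⇒ T_H = T_C·COP_HP/(COP_HP − 1) = 281.15 × 19.7/(19.7 − 1) = 296 K.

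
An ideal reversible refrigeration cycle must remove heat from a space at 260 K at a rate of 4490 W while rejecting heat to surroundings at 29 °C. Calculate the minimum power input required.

T_H = 29 °C → 29 + 273.15 = 302.15 K.
The reversible coefficient of performance is COP_R = T_C/(T_H − T_C) = 260.00/42.15 = 6.1684.
W = Q_C/COP_R = 4490/6.1684 = 727.9 W.

Ẇ_in ≈ 727.9 W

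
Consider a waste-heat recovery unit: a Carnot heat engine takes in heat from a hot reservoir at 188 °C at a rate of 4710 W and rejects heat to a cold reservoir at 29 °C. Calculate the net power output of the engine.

T_H = 188 °C → 188 + 273.15 = 461.15 K.
T_C = 29 °C → 29 + 273.15 = 302.15 K.
η_rev = 1 − T_C/T_H = 1 − 302.15/461.15 = 0.3448.
W = η·Q_H = 0.3448 × 4710 = 1624 W.

Ẇ ≈ 1624 W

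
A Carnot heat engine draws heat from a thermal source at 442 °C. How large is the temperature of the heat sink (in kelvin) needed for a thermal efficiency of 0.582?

T_H = 442 °C → 442 + 273.15 = 715.15 K.
From η = 1 − T_C/T_H, T_C = T_H·(1 − η) = 715.15 × (1 − 0.582) = 299 K.

T_C ≈ 299 K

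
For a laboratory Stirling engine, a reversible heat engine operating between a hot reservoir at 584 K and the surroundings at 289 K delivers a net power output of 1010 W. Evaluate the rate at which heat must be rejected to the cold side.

Q̇_C ≈ 989 W

η_rev = 1 − T_C/T_H = 1 − 289.00/584.00 = 0.5051.
Since Q_C/Q_H = T_C/T_H and Q_H = W/η, Q_C = W·T_C/(T_H − T_C) = 1010 × 289.00/295.00 = 989 W.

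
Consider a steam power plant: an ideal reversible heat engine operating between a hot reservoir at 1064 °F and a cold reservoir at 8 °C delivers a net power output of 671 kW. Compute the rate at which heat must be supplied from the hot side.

Q̇_H ≈ 1005 kW

T_H = 1064 °F → (1064 − 32) × 5/9 = 573.33 °C = 846.48 K.
T_C = 8 °C → 8 + 273.15 = 281.15 K.
Carnot efficiency: η = 1 − T_C/T_H = 1 − 281.15/846.48 = 0.6679.
Q_H = W/η = 671/0.6679 = 1005 kW.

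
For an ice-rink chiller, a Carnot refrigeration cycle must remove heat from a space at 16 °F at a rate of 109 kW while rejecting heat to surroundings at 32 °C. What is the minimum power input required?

Ẇ_in ≈ 16.87 kW

T_H = 32 °C → 32 + 273.15 = 305.15 K.
T_C = 16 °F → (16 − 32) × 5/9 = -8.89 °C = 264.26 K.
The reversible coefficient of performance is COP_R = T_C/(T_H − T_C) = 264.26/40.89 = 6.4629.
W = Q_C/COP_R = 109/6.4629 = 16.87 kW.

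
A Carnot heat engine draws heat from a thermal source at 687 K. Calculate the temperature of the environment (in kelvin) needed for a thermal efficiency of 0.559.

T_C ≈ 303.0 K

From η = 1 − T_C/T_H, T_C = T_H·(1 − η) = 687.00 × (1 − 0.559) = 303.0 K.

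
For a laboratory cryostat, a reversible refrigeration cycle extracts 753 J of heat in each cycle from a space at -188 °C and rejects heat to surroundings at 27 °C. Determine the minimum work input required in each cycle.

W_in ≈ 1900 J

T_H = 27 °C → 27 + 273.15 = 300.15 K.
T_C = -188 °C → -188 + 273.15 = 85.15 K.
COP_R = T_C/(T_H − T_C) = 85.15/215.00 = 0.3960.
W = Q_C/COP_R = 753/0.3960 = 1900 J.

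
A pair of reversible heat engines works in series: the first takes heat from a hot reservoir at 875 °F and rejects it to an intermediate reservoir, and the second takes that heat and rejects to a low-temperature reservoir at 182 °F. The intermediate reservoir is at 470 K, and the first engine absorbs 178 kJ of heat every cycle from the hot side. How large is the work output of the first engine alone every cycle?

T_H = 875 °F → (875 − 32) × 5/9 = 468.33 °C = 741.48 K.
T_C = 182 °F → (182 − 32) × 5/9 = 83.33 °C = 356.48 K.
First-stage efficiency η₁ = 1 − T_m/T_H = 1 − 470.00/741.48 = 0.3661.
W₁ = η₁·Q_H = 0.3661 × 178 = 65.2 kJ.

W₁ ≈ 65.2 kJ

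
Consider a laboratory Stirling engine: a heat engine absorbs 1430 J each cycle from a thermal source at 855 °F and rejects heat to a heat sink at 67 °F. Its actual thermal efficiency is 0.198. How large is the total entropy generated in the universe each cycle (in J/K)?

T_H = 855 °F → (855 − 32) × 5/9 = 457.22 °C = 730.37 K.
T_C = 67 °F → (67 − 32) × 5/9 = 19.44 °C = 292.59 K.
W = η·Q_H = 0.198 × 1430 = 283.1 J, so Q_C = Q_H − W = 1147 J.
Entropy balance on the reservoirs: −Q_H/T_H = -1.958 J/K, +Q_C/T_C = 3.920 J/K.
ΔS_univ = −Q_H/T_H + Q_C/T_C = 1.96 J/K (> 0, since η = 0.198 < η_Carnot = 0.599).

ΔS_univ ≈ 1.96 J/K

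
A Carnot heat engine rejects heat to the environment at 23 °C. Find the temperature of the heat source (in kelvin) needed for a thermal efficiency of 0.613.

T_C = 23 °C → 23 + 273.15 = 296.15 K.
From η = 1 − T_C/T_H, solving for T_H gives T_H = T_C/(1 − η) = 296.15/(1 − 0.613) = 765 K.

T_H ≈ 765 K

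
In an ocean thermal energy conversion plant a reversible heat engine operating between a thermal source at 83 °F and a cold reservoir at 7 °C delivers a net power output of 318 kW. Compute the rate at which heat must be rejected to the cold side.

Q̇_C ≈ 4180 kW

T_H = 83 °F → (83 − 32) × 5/9 = 28.33 °C = 301.48 K.
T_C = 7 °C → 7 + 273.15 = 280.15 K.
The Carnot efficiency is η = 1 − T_C/T_H = 1 − 280.15/301.48 = 0.0708.
Since Q_C/Q_H = T_C/T_H and Q_H = W/η, Q_C = W·T_C/(T_H − T_C) = 318 × 280.15/21.33 = 4180 kW.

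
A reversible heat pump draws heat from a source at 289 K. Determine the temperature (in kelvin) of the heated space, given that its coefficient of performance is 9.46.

COP_HP = T_H/(T_H − T_C) ⇒ T_H = T_C·COP_HP/(COP_HP − 1) = 289.00 × 9.46/(9.46 − 1) = 323.2 K.

T_H ≈ 323.2 K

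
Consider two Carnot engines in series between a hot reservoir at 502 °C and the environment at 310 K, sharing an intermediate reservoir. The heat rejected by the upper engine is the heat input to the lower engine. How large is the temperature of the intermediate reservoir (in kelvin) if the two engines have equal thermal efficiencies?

T_m ≈ 490 K

T_H = 502 °C → 502 + 273.15 = 775.15 K.
Equal efficiencies require 1 − T_m/T_H = 1 − T_C/T_m, i.e. T_m/T_H = T_C/T_m, so T_m = √(T_H·T_C) = √(775.15 × 310.00) = 490 K.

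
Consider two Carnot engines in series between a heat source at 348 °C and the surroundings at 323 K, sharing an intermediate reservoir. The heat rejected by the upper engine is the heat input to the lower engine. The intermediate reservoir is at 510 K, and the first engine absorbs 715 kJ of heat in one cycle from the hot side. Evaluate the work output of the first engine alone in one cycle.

T_H = 348 °C → 348 + 273.15 = 621.15 K.
First-stage efficiency η₁ = 1 − T_m/T_H = 1 − 510.00/621.15 = 0.1789.
W₁ = η₁·Q_H = 0.1789 × 715 = 128 kJ.

W₁ ≈ 128 kJ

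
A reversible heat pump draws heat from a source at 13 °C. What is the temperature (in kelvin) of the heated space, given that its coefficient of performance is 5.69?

T_H ≈ 347 K

T_C = 13 °C → 13 + 273.15 = 286.15 K.
COP_HP = T_H/(T_H − T_C) ⇒ T_H = T_C·COP_HP/(COP_HP − 1) = 286.15 × 5.69/(5.69 − 1) = 347 K.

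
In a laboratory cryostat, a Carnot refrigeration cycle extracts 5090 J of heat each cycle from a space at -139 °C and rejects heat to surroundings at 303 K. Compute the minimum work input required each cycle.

T_C = -139 °C → -139 + 273.15 = 134.15 K.
The reversible coefficient of performance is COP_R = T_C/(T_H − T_C) = 134.15/168.85 = 0.7945.
W = Q_C/COP_R = 5090/0.7945 = 6410 J.

W_in ≈ 6410 J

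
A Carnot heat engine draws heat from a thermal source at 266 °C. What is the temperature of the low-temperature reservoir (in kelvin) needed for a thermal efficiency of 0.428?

T_H = 266 °C → 266 + 273.15 = 539.15 K.
From η = 1 − T_C/T_H, T_C = T_H·(1 − η) = 539.15 × (1 − 0.428) = 308.4 K.

T_C ≈ 308.4 K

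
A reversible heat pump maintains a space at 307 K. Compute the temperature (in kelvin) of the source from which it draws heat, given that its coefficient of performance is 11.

COP_HP = T_H/(T_H − T_C) ⇒ T_C = T_H·(COP_HP − 1)/COP_HP = 307.00 × (11 − 1)/11 = 279 K.

T_C ≈ 279 K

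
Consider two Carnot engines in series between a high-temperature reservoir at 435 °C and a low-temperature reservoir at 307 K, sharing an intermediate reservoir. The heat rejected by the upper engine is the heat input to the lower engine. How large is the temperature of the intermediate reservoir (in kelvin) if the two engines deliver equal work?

T_m ≈ 507.6 K

T_H = 435 °C → 435 + 273.15 = 708.15 K.
For reversible stages Q_m = Q_H·(T_m/T_H). Setting W₁ = Q_H(1 − T_m/T_H) equal to W₂ = Q_m(1 − T_C/T_m) = Q_H·(T_m − T_C)/T_H gives T_H − T_m = T_m − T_C, so T_m = (T_H + T_C)/2 = (708.15 + 307.00)/2 = 507.6 K.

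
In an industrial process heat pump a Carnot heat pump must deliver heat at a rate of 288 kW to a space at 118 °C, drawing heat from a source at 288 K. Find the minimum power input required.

Ẇ_in ≈ 75.95 kW

T_H = 118 °C → 118 + 273.15 = 391.15 K.
Reversible heating COP: COP_HP = T_H/(T_H − T_C) = 391.15/103.15 = 3.7921.
W = Q_H/COP_HP = 288/3.7921 = 75.95 kW.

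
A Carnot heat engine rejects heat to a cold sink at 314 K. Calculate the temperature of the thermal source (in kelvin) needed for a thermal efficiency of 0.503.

From η = 1 − T_C/T_H, solving for T_H gives T_H = T_C/(1 − η) = 314.00/(1 − 0.503) = 632 K.

T_H ≈ 632 K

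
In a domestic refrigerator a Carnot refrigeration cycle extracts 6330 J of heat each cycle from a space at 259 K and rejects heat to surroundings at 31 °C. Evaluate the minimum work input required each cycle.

T_H = 31 °C → 31 + 273.15 = 304.15 K.
COP_R = T_C/(T_H − T_C) = 259.00/45.15 = 5.7364.
W = Q_C/COP_R = 6330/5.7364 = 1100 J.

W_in ≈ 1100 J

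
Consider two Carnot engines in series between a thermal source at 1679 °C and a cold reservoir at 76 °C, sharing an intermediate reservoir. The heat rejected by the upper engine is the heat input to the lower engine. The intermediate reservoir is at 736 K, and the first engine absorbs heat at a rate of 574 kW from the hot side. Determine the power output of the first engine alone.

Ẇ₁ ≈ 358 kW

T_H = 1679 °C → 1679 + 273.15 = 1952.15 K.
T_C = 76 °C → 76 + 273.15 = 349.15 K.
First-stage efficiency η₁ = 1 − T_m/T_H = 1 − 736.00/1952.15 = 0.6230.
W₁ = η₁·Q_H = 0.6230 × 574 = 358 kW.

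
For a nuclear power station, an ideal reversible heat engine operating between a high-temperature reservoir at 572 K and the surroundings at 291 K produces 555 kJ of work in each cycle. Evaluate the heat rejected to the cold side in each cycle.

Q_C ≈ 575 kJ

η_rev = 1 − T_C/T_H = 1 − 291.00/572.00 = 0.4913.
Since Q_C/Q_H = T_C/T_H and Q_H = W/η, Q_C = W·T_C/(T_H − T_C) = 555 × 291.00/281.00 = 575 kJ.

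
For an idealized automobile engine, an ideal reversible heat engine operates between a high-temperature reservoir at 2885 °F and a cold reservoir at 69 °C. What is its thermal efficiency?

T_H = 2885 °F → (2885 − 32) × 5/9 = 1585.00 °C = 1858.15 K.
T_C = 69 °C → 69 + 273.15 = 342.15 K.
For a reversible engine, η = 1 − T_C/T_H = 1 − 342.15/1858.15 = 0.816.

η ≈ 0.816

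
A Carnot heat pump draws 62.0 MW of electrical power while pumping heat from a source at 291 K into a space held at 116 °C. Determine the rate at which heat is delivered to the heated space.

Q̇_H ≈ 245.8 MW

T_H = 116 °C → 116 + 273.15 = 389.15 K.
The Carnot heat-pump COP is COP_HP = T_H/(T_H − T_C) = 389.15/98.15 = 3.9648.
Q_H = COP_HP · W = 3.9648 × 62.0 = 245.8 MW.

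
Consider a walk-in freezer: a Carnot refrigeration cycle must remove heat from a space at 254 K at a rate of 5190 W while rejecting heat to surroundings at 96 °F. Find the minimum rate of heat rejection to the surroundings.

Q̇_H ≈ 6310 W

T_H = 96 °F → (96 − 32) × 5/9 = 35.56 °C = 308.71 K.
For a reversible cycle Q_H/Q_C = T_H/T_C, so Q_H = Q_C·T_H/T_C = 5190 × 308.71/254.00 = 6310 W.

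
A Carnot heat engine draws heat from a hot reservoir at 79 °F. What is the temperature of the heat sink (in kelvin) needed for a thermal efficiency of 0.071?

T_C ≈ 278.0 K

T_H = 79 °F → (79 − 32) × 5/9 = 26.11 °C = 299.26 K.
From η = 1 − T_C/T_H, T_C = T_H·(1 − η) = 299.26 × (1 − 0.071) = 278.0 K.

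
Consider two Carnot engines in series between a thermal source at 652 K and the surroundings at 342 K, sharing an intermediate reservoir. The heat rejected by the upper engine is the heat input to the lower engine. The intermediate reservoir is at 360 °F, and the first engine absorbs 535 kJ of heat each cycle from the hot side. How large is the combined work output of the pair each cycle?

Two reversible stages in series are equivalent to a single Carnot engine between T_H and T_C, so η_total = 1 − T_C/T_H = 1 − 342.00/652.00 = 0.4755.
W_total = η_total · Q_H = 0.4755 × 535 = 254 kJ.

W_total ≈ 254 kJ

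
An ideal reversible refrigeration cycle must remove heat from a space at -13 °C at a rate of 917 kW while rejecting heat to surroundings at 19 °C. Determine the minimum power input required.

T_H = 19 °C → 19 + 273.15 = 292.15 K.
T_C = -13 °C → -13 + 273.15 = 260.15 K.
COP_R = T_C/(T_H − T_C) = 260.15/32.00 = 8.1297.
W = Q_C/COP_R = 917/8.1297 = 112.8 kW.

Ẇ_in ≈ 112.8 kW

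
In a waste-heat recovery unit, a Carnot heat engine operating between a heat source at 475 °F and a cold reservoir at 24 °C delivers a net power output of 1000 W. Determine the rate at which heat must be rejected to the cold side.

T_H = 475 °F → (475 − 32) × 5/9 = 246.11 °C = 519.26 K.
T_C = 24 °C → 24 + 273.15 = 297.15 K.
η_rev = 1 − T_C/T_H = 1 − 297.15/519.26 = 0.4277.
Since Q_C/Q_H = T_C/T_H and Q_H = W/η, Q_C = W·T_C/(T_H − T_C) = 1000 × 297.15/222.11 = 1340 W.

Q̇_C ≈ 1340 W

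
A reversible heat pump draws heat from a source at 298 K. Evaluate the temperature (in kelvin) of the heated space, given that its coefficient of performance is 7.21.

T_H ≈ 346.0 K

COP_HP = T_H/(T_H − T_C) ⇒ T_H = T_C·COP_HP/(COP_HP − 1) = 298.00 × 7.21/(7.21 − 1) = 346.0 K.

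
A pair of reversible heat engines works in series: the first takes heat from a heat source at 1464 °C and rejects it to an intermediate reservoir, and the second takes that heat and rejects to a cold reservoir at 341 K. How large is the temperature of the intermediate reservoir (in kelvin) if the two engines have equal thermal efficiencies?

T_m ≈ 769.7 K

T_H = 1464 °C → 1464 + 273.15 = 1737.15 K.
Equal efficiencies require 1 − T_m/T_H = 1 − T_C/T_m, i.e. T_m/T_H = T_C/T_m, so T_m = √(T_H·T_C) = √(1737.15 × 341.00) = 769.7 K.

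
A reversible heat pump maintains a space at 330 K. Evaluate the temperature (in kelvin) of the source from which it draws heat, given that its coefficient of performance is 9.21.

T_C ≈ 294 K

COP_HP = T_H/(T_H − T_C) ⇒ T_C = T_H·(COP_HP − 1)/COP_HP = 330.00 × (9.21 − 1)/9.21 = 294 K.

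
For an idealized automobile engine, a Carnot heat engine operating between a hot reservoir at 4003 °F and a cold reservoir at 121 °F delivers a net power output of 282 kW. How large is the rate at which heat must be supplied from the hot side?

Q̇_H ≈ 324 kW

T_H = 4003 °F → (4003 − 32) × 5/9 = 2206.11 °C = 2479.26 K.
T_C = 121 °F → (121 − 32) × 5/9 = 49.44 °C = 322.59 K.
η_rev = 1 − T_C/T_H = 1 − 322.59/2479.26 = 0.8699.
Q_H = W/η = 282/0.8699 = 324 kW.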